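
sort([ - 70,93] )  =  [-70 , 93 ] 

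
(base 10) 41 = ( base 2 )101001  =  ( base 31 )1A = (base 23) 1i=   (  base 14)2d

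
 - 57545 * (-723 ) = 41605035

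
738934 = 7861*94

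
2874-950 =1924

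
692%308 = 76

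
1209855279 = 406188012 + 803667267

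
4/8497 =4/8497 = 0.00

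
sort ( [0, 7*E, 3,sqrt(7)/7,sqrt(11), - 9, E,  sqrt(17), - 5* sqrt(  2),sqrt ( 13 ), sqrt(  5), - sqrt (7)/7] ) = [  -  9, - 5 * sqrt( 2),-sqrt(7)/7, 0,  sqrt( 7 )/7,sqrt( 5),E, 3, sqrt(11),sqrt(13), sqrt( 17), 7*E ]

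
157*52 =8164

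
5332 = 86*62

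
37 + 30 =67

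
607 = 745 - 138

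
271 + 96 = 367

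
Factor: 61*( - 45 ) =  - 3^2 * 5^1*61^1 = -2745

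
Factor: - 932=  -  2^2*233^1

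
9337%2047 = 1149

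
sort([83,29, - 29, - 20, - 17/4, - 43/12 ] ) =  [ - 29,-20, - 17/4, -43/12, 29,  83]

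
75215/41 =75215/41 =1834.51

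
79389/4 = 79389/4 = 19847.25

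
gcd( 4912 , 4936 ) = 8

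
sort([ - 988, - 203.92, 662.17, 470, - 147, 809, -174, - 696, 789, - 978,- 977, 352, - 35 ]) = [-988, - 978, - 977,-696,  -  203.92, - 174,  -  147, - 35, 352, 470,662.17,789, 809]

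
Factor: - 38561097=-3^1*29^1*443231^1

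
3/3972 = 1/1324 = 0.00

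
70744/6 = 35372/3 = 11790.67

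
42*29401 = 1234842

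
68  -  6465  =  -6397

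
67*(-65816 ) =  - 4409672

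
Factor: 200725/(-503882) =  - 2^( - 1 ) * 5^2* 7^1*31^1*37^1*251941^ ( - 1)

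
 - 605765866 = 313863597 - 919629463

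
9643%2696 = 1555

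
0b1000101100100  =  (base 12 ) 26b0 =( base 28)5J0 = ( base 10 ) 4452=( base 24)7hc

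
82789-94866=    - 12077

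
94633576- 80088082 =14545494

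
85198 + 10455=95653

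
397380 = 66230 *6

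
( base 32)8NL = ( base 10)8949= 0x22F5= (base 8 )21365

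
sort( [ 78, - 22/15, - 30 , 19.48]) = [ - 30, - 22/15,19.48, 78 ]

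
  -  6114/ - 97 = 6114/97= 63.03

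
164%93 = 71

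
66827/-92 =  - 66827/92 = - 726.38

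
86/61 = 1 + 25/61  =  1.41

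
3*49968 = 149904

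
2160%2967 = 2160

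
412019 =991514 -579495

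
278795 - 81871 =196924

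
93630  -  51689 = 41941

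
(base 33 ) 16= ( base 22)1h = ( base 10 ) 39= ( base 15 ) 29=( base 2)100111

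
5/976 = 5/976= 0.01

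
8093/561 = 8093/561 = 14.43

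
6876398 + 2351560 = 9227958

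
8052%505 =477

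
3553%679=158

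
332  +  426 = 758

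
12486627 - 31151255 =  - 18664628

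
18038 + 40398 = 58436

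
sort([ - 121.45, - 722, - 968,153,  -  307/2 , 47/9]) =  [ - 968,-722, - 307/2,-121.45, 47/9, 153 ] 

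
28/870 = 14/435 = 0.03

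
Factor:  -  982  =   - 2^1*491^1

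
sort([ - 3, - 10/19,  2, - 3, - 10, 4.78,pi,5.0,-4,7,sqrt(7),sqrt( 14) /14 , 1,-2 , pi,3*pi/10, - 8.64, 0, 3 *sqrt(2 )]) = [-10,- 8.64, - 4, - 3, - 3,  -  2, - 10/19,0,sqrt( 14 ) /14,3*pi/10, 1, 2,sqrt(7),pi,pi, 3 *sqrt ( 2 ),4.78, 5.0,  7] 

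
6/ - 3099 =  - 1 + 1031/1033 = - 0.00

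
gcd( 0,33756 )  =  33756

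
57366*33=1893078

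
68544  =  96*714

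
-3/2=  - 2 + 1/2  =  -1.50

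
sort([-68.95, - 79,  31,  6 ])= [ - 79, - 68.95,6,  31] 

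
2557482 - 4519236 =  - 1961754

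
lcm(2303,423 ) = 20727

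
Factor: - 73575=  - 3^3*5^2 * 109^1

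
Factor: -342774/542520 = -139/220  =  - 2^( - 2)*5^( - 1 ) * 11^ ( - 1 ) *139^1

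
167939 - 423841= - 255902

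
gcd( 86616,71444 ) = 4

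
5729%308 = 185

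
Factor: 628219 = 628219^1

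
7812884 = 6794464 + 1018420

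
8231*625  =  5144375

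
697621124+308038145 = 1005659269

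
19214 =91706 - 72492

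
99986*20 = 1999720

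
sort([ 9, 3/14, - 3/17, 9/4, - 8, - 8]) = [ -8, - 8, - 3/17,3/14, 9/4 , 9]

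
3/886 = 3/886 = 0.00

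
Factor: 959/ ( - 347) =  - 7^1 * 137^1 * 347^( - 1 )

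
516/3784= 3/22 = 0.14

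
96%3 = 0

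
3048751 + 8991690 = 12040441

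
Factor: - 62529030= - 2^1*3^3*5^1*231589^1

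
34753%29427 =5326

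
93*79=7347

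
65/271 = 65/271 = 0.24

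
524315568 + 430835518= 955151086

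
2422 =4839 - 2417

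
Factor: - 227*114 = -2^1*3^1*19^1*227^1 = - 25878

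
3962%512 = 378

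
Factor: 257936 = 2^4 * 7^3 * 47^1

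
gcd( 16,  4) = 4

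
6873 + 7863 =14736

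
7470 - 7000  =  470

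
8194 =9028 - 834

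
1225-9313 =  - 8088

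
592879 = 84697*7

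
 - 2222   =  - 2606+384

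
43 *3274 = 140782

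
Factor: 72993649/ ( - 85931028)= - 2^(-2)*3^( - 2)*19^1 * 43^( - 1 )* 73^1*52627^1* 55511^( - 1) 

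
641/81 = 7+74/81 =7.91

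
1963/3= 1963/3   =  654.33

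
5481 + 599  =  6080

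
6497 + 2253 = 8750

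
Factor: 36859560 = 2^3 * 3^1*5^1*307163^1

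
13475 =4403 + 9072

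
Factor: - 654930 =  - 2^1* 3^2 * 5^1 *19^1*383^1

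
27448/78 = 351 + 35/39 = 351.90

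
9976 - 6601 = 3375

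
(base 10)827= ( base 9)1118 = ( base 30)RH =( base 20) 217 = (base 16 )33b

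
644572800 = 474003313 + 170569487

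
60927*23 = 1401321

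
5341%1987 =1367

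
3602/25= 3602/25 = 144.08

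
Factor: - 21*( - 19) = 3^1*7^1*19^1 = 399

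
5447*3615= 19690905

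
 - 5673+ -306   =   - 5979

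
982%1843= 982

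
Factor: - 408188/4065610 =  - 2^1*5^( - 1) * 11^1*9277^1*406561^(-1 )= -  204094/2032805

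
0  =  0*34895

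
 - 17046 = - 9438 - 7608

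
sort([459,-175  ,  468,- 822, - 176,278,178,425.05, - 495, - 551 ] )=[ - 822, - 551, - 495, - 176,- 175, 178,278,425.05, 459, 468]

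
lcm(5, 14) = 70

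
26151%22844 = 3307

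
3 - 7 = - 4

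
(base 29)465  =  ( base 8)6727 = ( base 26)567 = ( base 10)3543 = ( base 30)3s3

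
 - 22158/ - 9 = 2462/1 = 2462.00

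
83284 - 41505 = 41779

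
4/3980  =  1/995= 0.00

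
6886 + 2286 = 9172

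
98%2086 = 98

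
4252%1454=1344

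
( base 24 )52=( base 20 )62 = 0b1111010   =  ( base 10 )122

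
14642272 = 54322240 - 39679968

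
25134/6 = 4189 = 4189.00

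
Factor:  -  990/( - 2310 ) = 3/7 = 3^1*7^(-1)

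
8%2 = 0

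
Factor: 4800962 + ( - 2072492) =2728470 = 2^1*3^1*5^1*103^1*883^1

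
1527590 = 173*8830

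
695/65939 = 695/65939 = 0.01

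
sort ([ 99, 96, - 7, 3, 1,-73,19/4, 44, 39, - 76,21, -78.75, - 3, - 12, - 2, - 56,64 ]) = [ - 78.75, - 76, - 73,-56,  -  12, - 7,-3, - 2, 1, 3, 19/4, 21, 39,44, 64, 96, 99]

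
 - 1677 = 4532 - 6209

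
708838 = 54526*13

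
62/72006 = 31/36003  =  0.00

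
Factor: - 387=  - 3^2*43^1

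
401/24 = 16 + 17/24  =  16.71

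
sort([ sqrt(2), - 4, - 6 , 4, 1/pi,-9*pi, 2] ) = [ - 9*pi, - 6, - 4,1/pi, sqrt( 2), 2,4]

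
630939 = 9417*67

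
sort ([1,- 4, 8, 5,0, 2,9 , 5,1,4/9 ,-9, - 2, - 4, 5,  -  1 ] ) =[ - 9,  -  4, - 4, - 2,-1,0, 4/9,  1, 1 , 2,5, 5, 5, 8, 9 ] 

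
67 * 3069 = 205623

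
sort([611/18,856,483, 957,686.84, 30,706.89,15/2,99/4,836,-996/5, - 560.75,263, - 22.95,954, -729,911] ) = [ - 729,  -  560.75,-996/5,-22.95,15/2,99/4,30,611/18,263,483,686.84,706.89,836, 856,911,  954,  957]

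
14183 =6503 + 7680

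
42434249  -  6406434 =36027815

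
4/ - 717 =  - 1 + 713/717 = - 0.01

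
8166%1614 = 96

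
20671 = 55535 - 34864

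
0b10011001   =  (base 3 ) 12200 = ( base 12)109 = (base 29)58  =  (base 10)153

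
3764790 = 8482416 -4717626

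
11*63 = 693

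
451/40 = 11 + 11/40 = 11.28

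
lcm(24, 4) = 24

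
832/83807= 832/83807 = 0.01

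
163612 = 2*81806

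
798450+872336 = 1670786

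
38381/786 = 38381/786 = 48.83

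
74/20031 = 74/20031 = 0.00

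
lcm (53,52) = 2756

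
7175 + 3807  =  10982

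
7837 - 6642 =1195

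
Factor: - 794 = -2^1*397^1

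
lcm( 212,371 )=1484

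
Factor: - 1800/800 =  - 9/4 = -2^(-2 )*3^2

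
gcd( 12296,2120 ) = 424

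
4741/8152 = 4741/8152 = 0.58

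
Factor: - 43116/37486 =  - 21558/18743 = - 2^1* 3^1*3593^1 * 18743^( - 1)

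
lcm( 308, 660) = 4620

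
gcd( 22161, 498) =249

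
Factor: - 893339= - 893339^1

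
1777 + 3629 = 5406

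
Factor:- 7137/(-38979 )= 13^1*71^( - 1) = 13/71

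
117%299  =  117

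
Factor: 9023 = 7^1*1289^1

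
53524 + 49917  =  103441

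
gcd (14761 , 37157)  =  509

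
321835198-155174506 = 166660692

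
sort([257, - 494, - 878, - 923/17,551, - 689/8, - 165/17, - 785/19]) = [-878,-494, - 689/8, - 923/17,-785/19,-165/17,257,551 ]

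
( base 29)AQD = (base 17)1ECE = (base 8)21731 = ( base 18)1A5F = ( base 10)9177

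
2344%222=124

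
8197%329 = 301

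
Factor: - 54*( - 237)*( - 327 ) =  - 2^1*3^5*79^1*109^1 = - 4184946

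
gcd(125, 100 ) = 25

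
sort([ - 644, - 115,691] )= [ - 644,-115,691 ]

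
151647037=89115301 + 62531736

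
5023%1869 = 1285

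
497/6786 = 497/6786 = 0.07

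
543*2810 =1525830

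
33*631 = 20823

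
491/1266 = 491/1266=0.39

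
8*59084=472672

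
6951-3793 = 3158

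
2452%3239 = 2452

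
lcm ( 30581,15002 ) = 795106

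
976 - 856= 120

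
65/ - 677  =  - 1+ 612/677 = - 0.10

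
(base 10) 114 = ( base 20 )5e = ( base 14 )82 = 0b1110010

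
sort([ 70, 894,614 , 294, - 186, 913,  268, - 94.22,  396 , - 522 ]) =[-522,  -  186, - 94.22,70,268,294 , 396,  614 , 894, 913]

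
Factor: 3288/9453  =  8/23= 2^3*23^ ( - 1 )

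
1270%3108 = 1270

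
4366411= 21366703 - 17000292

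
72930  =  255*286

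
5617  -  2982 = 2635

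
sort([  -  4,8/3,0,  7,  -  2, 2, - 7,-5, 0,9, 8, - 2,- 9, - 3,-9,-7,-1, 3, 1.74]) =[  -  9, - 9, - 7,- 7, - 5, - 4,  -  3 ,-2,-2,-1,0, 0, 1.74, 2,8/3 , 3,7,8,9]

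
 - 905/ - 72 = 905/72 = 12.57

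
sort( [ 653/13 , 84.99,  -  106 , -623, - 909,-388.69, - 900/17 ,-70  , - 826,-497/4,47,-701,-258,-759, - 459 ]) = [  -  909,-826,-759 ,  -  701, - 623,-459, - 388.69,-258,-497/4,-106, - 70 , - 900/17,47, 653/13, 84.99 ]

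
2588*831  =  2150628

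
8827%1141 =840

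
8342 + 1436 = 9778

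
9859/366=26+ 343/366 = 26.94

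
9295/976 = 9+511/976= 9.52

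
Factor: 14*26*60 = 2^4*3^1 * 5^1 * 7^1*13^1 = 21840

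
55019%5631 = 4340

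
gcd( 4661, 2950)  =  59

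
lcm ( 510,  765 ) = 1530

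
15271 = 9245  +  6026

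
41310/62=666 + 9/31 = 666.29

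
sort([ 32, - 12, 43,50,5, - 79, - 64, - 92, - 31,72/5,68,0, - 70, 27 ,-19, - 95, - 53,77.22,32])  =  [ - 95, - 92, - 79,-70, - 64, - 53,-31, - 19, - 12, 0,5,72/5,  27,32,32,43,50,68,77.22 ] 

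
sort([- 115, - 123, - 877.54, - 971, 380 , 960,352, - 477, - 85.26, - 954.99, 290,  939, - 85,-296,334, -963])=[ - 971,- 963,  -  954.99, - 877.54, - 477 ,  -  296,-123, - 115, - 85.26, - 85,290,  334, 352, 380, 939, 960] 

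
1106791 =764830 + 341961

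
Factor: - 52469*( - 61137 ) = 3^2 *71^1*739^1*6793^1=3207797253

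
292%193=99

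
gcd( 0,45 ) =45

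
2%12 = 2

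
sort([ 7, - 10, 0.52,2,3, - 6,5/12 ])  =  [  -  10, - 6, 5/12, 0.52,2, 3, 7]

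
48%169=48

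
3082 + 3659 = 6741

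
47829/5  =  47829/5 = 9565.80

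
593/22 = 26 + 21/22 = 26.95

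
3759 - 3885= - 126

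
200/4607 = 200/4607 =0.04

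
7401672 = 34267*216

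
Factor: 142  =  2^1*71^1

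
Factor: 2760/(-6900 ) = - 2^1*5^(  -  1) = - 2/5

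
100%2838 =100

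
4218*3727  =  15720486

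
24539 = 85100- 60561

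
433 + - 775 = -342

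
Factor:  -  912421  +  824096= - 5^2* 3533^1  =  - 88325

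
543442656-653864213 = -110421557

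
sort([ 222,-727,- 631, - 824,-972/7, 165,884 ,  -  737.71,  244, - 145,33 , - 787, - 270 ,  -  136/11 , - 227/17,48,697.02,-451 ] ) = [  -  824 , - 787,  -  737.71, - 727, - 631,  -  451,- 270 ,  -  145 ,  -  972/7, - 227/17 , - 136/11,33,48, 165 , 222,  244 , 697.02,884] 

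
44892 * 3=134676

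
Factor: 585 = 3^2 *5^1*13^1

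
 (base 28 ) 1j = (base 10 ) 47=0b101111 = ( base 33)1E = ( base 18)2b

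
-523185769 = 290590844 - 813776613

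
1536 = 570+966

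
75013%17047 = 6825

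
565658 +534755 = 1100413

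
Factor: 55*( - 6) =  - 330 = -2^1*3^1*5^1*11^1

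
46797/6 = 7799 + 1/2 = 7799.50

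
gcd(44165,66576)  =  73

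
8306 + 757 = 9063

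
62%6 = 2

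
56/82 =28/41= 0.68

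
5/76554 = 5/76554 = 0.00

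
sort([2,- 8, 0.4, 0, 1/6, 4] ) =[ - 8, 0, 1/6, 0.4, 2,4] 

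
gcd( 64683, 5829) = 3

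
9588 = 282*34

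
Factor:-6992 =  - 2^4*19^1*23^1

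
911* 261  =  237771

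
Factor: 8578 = 2^1*4289^1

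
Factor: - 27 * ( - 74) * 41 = 81918 = 2^1 * 3^3 * 37^1*41^1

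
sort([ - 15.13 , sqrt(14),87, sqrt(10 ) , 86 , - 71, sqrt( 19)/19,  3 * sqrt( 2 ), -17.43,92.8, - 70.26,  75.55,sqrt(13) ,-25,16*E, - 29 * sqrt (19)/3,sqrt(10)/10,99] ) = [ - 71 , - 70.26, - 29*sqrt( 19)/3, - 25,  -  17.43,-15.13 , sqrt(19)/19,sqrt(10 )/10, sqrt(10),  sqrt( 13),sqrt(14 ) , 3*sqrt( 2 ) , 16*E, 75.55 , 86, 87,92.8, 99] 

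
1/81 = 1/81 = 0.01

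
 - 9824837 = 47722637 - 57547474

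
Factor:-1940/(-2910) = 2/3 = 2^1*3^( - 1)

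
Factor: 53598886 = 2^1*11^2 *19^1*11657^1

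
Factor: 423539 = 37^1*11447^1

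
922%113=18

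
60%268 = 60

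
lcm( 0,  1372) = 0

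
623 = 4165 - 3542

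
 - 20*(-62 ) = 1240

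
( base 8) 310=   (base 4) 3020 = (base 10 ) 200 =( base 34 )5u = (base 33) 62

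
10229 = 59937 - 49708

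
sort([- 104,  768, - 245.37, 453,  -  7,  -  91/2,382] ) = [ - 245.37  , - 104, - 91/2, - 7, 382 , 453, 768 ] 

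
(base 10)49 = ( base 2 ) 110001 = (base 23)23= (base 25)1O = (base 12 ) 41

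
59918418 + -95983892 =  - 36065474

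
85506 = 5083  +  80423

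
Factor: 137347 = 7^2*2803^1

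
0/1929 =0 = 0.00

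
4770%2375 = 20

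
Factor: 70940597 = 7^1*13^1*59^1*73^1*181^1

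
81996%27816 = 26364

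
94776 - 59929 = 34847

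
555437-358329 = 197108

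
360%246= 114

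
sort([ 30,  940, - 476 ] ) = [-476,30, 940 ]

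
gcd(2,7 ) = 1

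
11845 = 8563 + 3282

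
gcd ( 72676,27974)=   2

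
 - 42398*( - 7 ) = 296786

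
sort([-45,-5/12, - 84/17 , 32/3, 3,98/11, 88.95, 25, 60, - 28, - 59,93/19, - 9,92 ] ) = [ - 59,  -  45, - 28,  -  9 , - 84/17, - 5/12,3, 93/19, 98/11, 32/3, 25,60 , 88.95,  92]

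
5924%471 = 272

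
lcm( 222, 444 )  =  444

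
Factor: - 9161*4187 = -38357107 = -  53^1*79^1*9161^1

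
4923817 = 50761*97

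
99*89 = 8811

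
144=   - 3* ( - 48 )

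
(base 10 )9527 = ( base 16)2537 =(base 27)d1n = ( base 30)ahh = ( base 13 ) 444b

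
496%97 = 11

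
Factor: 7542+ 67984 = 75526 = 2^1*11^1 * 3433^1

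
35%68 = 35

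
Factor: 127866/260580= 2^( - 1) *5^ (- 1 )*43^( - 1)* 211^1 = 211/430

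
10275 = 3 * 3425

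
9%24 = 9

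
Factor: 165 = 3^1*5^1*11^1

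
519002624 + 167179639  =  686182263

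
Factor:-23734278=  - 2^1*3^2 * 17^1*77563^1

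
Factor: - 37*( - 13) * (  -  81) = -3^4*13^1 * 37^1 =- 38961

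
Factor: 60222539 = 13^1*59^1*78517^1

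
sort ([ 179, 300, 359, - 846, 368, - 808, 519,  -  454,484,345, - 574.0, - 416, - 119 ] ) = [ - 846, - 808, - 574.0, - 454,  -  416, - 119, 179, 300,345, 359, 368, 484, 519 ]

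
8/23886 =4/11943 = 0.00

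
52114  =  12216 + 39898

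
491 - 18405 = -17914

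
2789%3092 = 2789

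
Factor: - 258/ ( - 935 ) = 2^1 * 3^1*5^(  -  1 ) *11^(  -  1 )*17^( - 1) * 43^1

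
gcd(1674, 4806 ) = 54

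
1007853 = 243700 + 764153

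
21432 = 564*38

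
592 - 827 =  - 235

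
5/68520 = 1/13704 = 0.00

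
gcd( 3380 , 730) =10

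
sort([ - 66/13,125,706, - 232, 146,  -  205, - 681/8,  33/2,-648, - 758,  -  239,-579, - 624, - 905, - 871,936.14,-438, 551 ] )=[-905,-871,  -  758, - 648,-624 ,-579,- 438,-239,-232,-205, - 681/8, - 66/13,  33/2, 125, 146,551, 706, 936.14 ] 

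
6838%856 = 846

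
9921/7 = 1417 + 2/7 = 1417.29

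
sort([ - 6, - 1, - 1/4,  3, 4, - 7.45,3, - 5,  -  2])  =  [ - 7.45, - 6, - 5, - 2, - 1, - 1/4,3,3,4] 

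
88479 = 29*3051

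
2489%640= 569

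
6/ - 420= -1/70=- 0.01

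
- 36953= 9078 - 46031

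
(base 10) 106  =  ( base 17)64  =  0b1101010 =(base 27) 3p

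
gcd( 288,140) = 4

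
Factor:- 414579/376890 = - 2^(-1 )*5^(  -  1 )*11^1   =  - 11/10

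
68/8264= 17/2066=0.01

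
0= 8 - 8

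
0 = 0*8665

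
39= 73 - 34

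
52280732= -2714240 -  - 54994972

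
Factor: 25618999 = 7^1*1123^1*3259^1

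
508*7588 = 3854704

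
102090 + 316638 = 418728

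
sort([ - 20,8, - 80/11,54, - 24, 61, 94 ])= [ - 24  , - 20,-80/11, 8, 54, 61, 94 ]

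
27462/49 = 560 + 22/49 = 560.45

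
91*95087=8652917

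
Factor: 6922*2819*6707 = 130874482426 = 2^1*19^1*353^1*2819^1*3461^1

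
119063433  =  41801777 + 77261656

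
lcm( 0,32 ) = 0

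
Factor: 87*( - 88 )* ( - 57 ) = 2^3* 3^2*11^1* 19^1 * 29^1  =  436392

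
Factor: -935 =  - 5^1*11^1*17^1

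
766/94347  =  766/94347 = 0.01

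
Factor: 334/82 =41^(-1 )*167^1 = 167/41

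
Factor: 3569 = 43^1*83^1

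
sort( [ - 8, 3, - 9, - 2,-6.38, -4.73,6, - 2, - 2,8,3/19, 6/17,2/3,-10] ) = [ - 10,-9, - 8, - 6.38, - 4.73,-2, - 2,-2,  3/19,6/17 , 2/3 , 3, 6, 8]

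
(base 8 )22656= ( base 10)9646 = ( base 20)1426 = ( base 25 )fal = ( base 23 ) i59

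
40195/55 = 8039/11 = 730.82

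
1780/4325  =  356/865= 0.41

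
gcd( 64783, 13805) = 1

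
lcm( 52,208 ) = 208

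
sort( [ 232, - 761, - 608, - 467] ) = [-761, - 608, - 467 , 232]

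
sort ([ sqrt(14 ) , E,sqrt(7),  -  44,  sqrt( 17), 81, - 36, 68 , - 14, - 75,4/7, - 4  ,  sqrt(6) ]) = [ - 75,- 44, - 36, - 14, - 4 , 4/7,sqrt (6),sqrt (7),E, sqrt(14 ), sqrt(17) , 68,81]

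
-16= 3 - 19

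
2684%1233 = 218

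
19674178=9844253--9829925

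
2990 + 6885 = 9875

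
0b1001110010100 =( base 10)5012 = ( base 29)5ro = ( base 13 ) 2387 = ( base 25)80c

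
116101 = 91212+24889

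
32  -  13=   19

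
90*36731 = 3305790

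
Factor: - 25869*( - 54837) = 3^5*677^1*8623^1 = 1418578353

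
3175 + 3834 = 7009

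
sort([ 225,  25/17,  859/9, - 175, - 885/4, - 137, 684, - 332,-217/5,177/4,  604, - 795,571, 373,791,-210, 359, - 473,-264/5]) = [ - 795,-473, - 332, - 885/4, - 210, - 175, - 137, -264/5, - 217/5,25/17,177/4 , 859/9,225,359, 373, 571,604,684, 791]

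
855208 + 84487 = 939695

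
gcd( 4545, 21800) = 5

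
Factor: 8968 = 2^3*19^1*59^1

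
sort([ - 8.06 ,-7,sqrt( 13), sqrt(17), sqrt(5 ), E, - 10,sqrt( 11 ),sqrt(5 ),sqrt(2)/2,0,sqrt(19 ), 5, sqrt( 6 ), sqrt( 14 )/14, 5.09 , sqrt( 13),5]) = [ - 10  ,  -  8.06, - 7, 0 , sqrt(14)/14, sqrt(2)/2, sqrt( 5), sqrt(5 ), sqrt( 6), E, sqrt( 11 ), sqrt ( 13 ), sqrt(13 ), sqrt( 17 ),sqrt( 19 ),5,  5,5.09 ] 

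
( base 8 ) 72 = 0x3A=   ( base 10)58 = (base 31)1R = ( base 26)26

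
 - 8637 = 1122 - 9759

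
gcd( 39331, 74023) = 1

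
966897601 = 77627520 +889270081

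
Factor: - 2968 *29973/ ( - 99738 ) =2^2*3^ ( - 2 )*7^1 * 53^1*97^1 * 103^1*1847^(-1) = 14826644/16623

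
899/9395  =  899/9395 = 0.10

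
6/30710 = 3/15355 =0.00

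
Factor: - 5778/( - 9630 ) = 3/5 = 3^1*5^(-1 )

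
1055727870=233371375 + 822356495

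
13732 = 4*3433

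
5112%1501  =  609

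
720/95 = 144/19 = 7.58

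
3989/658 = 3989/658 = 6.06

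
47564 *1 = 47564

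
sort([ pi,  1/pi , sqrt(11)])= [1/pi,  pi, sqrt( 11) ]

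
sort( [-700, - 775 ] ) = [ - 775,- 700 ]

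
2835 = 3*945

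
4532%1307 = 611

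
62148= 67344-5196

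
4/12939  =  4/12939 = 0.00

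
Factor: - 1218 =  - 2^1*3^1 * 7^1 * 29^1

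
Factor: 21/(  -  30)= - 2^( - 1)*5^(- 1 ) *7^1 = -7/10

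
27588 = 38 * 726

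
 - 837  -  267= - 1104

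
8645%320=5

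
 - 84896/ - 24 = 10612/3 = 3537.33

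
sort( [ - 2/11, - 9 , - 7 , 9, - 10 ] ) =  [ - 10, - 9,-7, - 2/11, 9] 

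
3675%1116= 327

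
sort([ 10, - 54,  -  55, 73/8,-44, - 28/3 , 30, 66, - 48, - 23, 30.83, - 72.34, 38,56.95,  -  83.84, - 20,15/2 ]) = [ - 83.84, - 72.34, - 55,-54, - 48,-44, - 23, - 20, - 28/3, 15/2,73/8,10,30,30.83,38, 56.95,66] 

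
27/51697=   27/51697 = 0.00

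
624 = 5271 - 4647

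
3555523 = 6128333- 2572810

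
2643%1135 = 373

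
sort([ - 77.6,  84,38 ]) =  [ - 77.6 , 38,  84 ] 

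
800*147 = 117600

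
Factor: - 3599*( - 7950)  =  2^1*3^1*5^2 * 53^1* 59^1*61^1 = 28612050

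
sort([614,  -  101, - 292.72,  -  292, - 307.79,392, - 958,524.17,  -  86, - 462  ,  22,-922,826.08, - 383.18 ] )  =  [ -958,-922 ,-462,-383.18, - 307.79, -292.72,- 292, - 101,  -  86 , 22, 392 , 524.17,614,826.08]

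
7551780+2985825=10537605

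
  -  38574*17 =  - 655758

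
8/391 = 8/391= 0.02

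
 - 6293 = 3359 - 9652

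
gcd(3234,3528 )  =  294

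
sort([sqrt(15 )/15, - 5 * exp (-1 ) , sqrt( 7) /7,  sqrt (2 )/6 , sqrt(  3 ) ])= [ - 5*exp(  -  1),sqrt(2 )/6,sqrt( 15)/15, sqrt(7 ) /7,sqrt( 3) ]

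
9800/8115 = 1+337/1623 = 1.21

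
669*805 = 538545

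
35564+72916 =108480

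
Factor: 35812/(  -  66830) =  - 17906/33415= - 2^1*5^( - 1)*7^1*41^(-1)*163^( - 1 )*1279^1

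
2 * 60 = 120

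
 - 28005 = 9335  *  (-3)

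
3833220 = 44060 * 87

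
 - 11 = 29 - 40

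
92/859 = 92/859 = 0.11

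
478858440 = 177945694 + 300912746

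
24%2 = 0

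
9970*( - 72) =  - 717840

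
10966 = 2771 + 8195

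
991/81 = 991/81 = 12.23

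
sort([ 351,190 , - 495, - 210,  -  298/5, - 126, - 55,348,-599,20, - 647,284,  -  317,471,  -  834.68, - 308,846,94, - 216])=[ -834.68, - 647, - 599, - 495, - 317,  -  308, - 216, - 210, - 126, - 298/5,  -  55,20,94, 190,284 , 348,351, 471,846 ] 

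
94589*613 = 57983057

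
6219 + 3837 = 10056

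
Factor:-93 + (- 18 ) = -111 = - 3^1*37^1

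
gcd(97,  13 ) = 1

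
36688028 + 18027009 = 54715037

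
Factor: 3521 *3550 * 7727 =96584022850 = 2^1 * 5^2*7^1*71^1*503^1*7727^1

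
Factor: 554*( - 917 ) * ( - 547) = 2^1 * 7^1 * 131^1*277^1 * 547^1 = 277885846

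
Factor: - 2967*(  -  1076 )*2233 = 2^2* 3^1 * 7^1 * 11^1 *23^1 * 29^1*43^1*269^1 = 7128834636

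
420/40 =10 + 1/2  =  10.50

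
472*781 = 368632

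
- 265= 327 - 592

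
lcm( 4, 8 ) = 8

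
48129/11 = 48129/11 = 4375.36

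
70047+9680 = 79727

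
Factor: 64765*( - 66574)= - 4311665110 = -2^1*5^1*12953^1 * 33287^1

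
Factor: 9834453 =3^5*40471^1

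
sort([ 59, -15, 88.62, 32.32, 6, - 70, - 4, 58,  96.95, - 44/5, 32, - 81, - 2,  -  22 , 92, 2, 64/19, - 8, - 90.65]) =[ - 90.65, - 81, - 70 ,-22, - 15 , - 44/5, - 8, - 4,-2, 2 , 64/19,  6, 32, 32.32, 58, 59, 88.62,92, 96.95]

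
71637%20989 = 8670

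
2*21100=42200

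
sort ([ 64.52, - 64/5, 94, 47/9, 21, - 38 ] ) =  [- 38,-64/5 , 47/9,21, 64.52,94]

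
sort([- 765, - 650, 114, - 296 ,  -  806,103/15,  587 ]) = [- 806, -765, - 650,  -  296, 103/15 , 114,587 ]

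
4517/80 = 56+37/80 = 56.46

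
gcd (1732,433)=433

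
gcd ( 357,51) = 51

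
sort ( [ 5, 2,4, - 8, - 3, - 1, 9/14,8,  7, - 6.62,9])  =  [  -  8, - 6.62, -3 , - 1, 9/14,2,4,5,7,  8,9 ]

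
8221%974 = 429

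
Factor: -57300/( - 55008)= 25/24 = 2^ ( - 3)*3^( - 1)*5^2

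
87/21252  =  29/7084 = 0.00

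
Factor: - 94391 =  - 11^1 * 8581^1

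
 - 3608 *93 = -335544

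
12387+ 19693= 32080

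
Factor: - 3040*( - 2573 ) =2^5*5^1*19^1 * 31^1*83^1 =7821920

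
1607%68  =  43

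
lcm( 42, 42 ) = 42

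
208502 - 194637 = 13865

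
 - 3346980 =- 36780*91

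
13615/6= 2269+1/6 = 2269.17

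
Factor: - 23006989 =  - 3677^1 *6257^1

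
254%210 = 44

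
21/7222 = 21/7222 = 0.00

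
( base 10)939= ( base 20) 26j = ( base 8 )1653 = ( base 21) 22F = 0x3AB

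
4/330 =2/165=0.01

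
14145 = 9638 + 4507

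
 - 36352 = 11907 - 48259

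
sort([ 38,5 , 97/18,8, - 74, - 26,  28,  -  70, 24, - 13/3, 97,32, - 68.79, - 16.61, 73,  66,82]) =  [ - 74,-70,-68.79, - 26, - 16.61, - 13/3 , 5,97/18, 8,  24 , 28,32 , 38,66,  73,82, 97] 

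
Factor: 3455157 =3^1 *233^1*4943^1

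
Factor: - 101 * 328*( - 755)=25011640=2^3*5^1*41^1*101^1*151^1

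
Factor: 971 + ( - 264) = 7^1*101^1 = 707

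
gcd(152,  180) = 4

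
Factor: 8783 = 8783^1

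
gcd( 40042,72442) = 2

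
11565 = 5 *2313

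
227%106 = 15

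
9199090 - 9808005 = - 608915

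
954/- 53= - 18/1 = - 18.00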